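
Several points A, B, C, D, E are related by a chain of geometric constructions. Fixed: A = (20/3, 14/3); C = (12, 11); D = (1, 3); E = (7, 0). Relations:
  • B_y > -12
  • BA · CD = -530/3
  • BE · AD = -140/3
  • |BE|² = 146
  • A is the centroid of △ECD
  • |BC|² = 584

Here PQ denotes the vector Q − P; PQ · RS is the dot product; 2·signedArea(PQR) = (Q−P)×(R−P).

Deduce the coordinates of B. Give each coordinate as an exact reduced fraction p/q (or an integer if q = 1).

B = (2, -11)

1. B_x = 2  [BE · AD = -140/3 ∩ BA · CD = -530/3]
2. B_y = -11  [BE · AD = -140/3 ∩ BA · CD = -530/3]
   → B = (2, -11)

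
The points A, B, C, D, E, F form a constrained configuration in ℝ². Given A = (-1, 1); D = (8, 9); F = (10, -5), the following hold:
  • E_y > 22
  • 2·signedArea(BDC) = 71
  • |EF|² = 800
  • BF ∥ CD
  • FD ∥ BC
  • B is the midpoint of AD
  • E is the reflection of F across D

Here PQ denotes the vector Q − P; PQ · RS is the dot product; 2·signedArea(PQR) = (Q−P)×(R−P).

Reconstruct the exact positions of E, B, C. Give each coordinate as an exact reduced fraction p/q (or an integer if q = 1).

1. E_x = 6  [E is the reflection of F across D]
2. E_y = 23  [E is the reflection of F across D]
   → E = (6, 23)
3. B_x = 7/2  [B is the midpoint of AD]
4. B_y = 5  [B is the midpoint of AD]
   → B = (7/2, 5)
5. C_x = 3/2  [BF ∥ CD ∩ FD ∥ BC]
6. C_y = 19  [BF ∥ CD ∩ FD ∥ BC]
   → C = (3/2, 19)

B = (7/2, 5)
C = (3/2, 19)
E = (6, 23)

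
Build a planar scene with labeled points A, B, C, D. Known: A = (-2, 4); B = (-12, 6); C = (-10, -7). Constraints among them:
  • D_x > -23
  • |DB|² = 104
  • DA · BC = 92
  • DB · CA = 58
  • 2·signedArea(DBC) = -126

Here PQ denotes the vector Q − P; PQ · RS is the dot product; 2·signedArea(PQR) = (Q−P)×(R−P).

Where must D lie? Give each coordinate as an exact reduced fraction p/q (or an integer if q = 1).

D = (-22, 8)

1. D_x = -22  [2·signedArea(DBC) = -126 ∩ DA · BC = 92]
2. D_y = 8  [2·signedArea(DBC) = -126 ∩ DA · BC = 92]
   → D = (-22, 8)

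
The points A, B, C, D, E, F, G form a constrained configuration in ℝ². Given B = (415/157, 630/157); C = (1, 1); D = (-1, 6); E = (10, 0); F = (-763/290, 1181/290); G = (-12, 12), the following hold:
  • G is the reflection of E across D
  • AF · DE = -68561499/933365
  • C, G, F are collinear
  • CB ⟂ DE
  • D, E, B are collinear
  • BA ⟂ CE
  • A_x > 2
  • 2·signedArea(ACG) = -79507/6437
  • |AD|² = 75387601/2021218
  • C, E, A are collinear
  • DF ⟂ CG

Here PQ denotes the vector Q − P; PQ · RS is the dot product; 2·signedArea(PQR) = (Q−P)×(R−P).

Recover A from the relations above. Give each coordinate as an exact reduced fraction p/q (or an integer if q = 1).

A = (29515/12874, 11025/12874)

1. A_x = 29515/12874  [C, E, A are collinear ∩ BA ⟂ CE]
2. A_y = 11025/12874  [C, E, A are collinear ∩ BA ⟂ CE]
   → A = (29515/12874, 11025/12874)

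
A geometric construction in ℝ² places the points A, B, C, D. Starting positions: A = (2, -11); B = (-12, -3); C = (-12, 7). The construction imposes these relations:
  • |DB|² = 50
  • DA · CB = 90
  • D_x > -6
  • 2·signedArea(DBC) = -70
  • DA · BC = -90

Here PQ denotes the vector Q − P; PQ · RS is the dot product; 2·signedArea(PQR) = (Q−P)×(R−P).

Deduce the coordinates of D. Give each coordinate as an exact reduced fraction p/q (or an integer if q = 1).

1. D_x = -5  [DA · BC = -90 ∩ 2·signedArea(DBC) = -70]
2. D_y = -2  [DA · BC = -90 ∩ 2·signedArea(DBC) = -70]
   → D = (-5, -2)

D = (-5, -2)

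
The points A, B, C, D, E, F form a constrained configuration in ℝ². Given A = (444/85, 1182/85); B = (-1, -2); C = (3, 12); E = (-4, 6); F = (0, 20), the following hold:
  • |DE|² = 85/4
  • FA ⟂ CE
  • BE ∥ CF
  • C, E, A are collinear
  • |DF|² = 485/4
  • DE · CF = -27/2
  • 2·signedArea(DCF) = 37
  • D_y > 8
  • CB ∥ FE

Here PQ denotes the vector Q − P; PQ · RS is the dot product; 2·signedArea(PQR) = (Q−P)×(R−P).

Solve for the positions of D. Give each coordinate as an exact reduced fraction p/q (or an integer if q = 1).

D = (-1/2, 9)

1. D_x = -1/2  [2·signedArea(DCF) = 37 ∩ DE · CF = -27/2]
2. D_y = 9  [2·signedArea(DCF) = 37 ∩ DE · CF = -27/2]
   → D = (-1/2, 9)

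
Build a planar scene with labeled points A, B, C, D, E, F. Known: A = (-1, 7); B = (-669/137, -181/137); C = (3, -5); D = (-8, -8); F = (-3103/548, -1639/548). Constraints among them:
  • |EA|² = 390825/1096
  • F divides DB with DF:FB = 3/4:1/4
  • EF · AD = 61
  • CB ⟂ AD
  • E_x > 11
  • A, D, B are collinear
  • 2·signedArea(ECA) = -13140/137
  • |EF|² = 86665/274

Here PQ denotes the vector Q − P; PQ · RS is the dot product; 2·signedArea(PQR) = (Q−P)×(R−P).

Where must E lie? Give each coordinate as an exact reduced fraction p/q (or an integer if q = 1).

E = (6391/548, -3841/548)

1. E_x = 6391/548  [EF · AD = 61 ∩ 2·signedArea(ECA) = -13140/137]
2. E_y = -3841/548  [EF · AD = 61 ∩ 2·signedArea(ECA) = -13140/137]
   → E = (6391/548, -3841/548)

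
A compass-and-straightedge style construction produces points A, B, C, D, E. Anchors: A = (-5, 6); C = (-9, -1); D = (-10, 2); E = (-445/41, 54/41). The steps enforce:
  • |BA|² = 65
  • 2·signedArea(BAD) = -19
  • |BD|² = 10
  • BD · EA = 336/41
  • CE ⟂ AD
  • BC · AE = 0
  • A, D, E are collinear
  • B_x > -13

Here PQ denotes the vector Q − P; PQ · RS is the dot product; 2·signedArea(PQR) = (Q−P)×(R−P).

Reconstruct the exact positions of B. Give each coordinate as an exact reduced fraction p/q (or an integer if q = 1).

B = (-521/41, 149/41)

1. B_x = -521/41  [BC · AE = 0 ∩ 2·signedArea(BAD) = -19]
2. B_y = 149/41  [BC · AE = 0 ∩ 2·signedArea(BAD) = -19]
   → B = (-521/41, 149/41)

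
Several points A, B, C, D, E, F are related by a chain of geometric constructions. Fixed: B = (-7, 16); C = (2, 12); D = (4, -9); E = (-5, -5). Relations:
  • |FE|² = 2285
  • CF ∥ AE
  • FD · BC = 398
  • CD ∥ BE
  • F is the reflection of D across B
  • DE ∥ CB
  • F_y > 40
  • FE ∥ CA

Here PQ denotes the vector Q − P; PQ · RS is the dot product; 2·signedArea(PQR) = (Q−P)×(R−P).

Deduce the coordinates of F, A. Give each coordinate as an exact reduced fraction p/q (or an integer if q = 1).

A = (15, -34)
F = (-18, 41)

1. F_x = -18  [F is the reflection of D across B]
2. F_y = 41  [F is the reflection of D across B]
   → F = (-18, 41)
3. A_x = 15  [CF ∥ AE ∩ FE ∥ CA]
4. A_y = -34  [CF ∥ AE ∩ FE ∥ CA]
   → A = (15, -34)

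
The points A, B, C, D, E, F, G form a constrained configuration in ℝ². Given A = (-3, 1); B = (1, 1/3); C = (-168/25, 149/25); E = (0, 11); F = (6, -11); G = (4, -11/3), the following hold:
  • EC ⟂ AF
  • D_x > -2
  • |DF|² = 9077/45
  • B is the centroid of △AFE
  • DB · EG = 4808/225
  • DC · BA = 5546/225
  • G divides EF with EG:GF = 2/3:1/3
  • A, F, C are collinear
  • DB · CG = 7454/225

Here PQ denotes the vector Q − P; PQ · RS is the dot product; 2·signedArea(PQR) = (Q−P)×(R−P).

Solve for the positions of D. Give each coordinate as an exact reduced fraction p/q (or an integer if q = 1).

1. D_x = -34/25  [DB · EG = 4808/225 ∩ DC · BA = 5546/225]
2. D_y = 86/75  [DB · EG = 4808/225 ∩ DC · BA = 5546/225]
   → D = (-34/25, 86/75)

D = (-34/25, 86/75)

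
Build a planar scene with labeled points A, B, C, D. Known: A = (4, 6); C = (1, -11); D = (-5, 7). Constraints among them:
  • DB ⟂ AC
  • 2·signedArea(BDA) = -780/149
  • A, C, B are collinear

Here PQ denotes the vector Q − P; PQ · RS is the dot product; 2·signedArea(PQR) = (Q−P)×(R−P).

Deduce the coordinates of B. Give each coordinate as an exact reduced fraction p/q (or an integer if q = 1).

1. B_x = 581/149  [A, C, B are collinear ∩ DB ⟂ AC]
2. B_y = 809/149  [A, C, B are collinear ∩ DB ⟂ AC]
   → B = (581/149, 809/149)

B = (581/149, 809/149)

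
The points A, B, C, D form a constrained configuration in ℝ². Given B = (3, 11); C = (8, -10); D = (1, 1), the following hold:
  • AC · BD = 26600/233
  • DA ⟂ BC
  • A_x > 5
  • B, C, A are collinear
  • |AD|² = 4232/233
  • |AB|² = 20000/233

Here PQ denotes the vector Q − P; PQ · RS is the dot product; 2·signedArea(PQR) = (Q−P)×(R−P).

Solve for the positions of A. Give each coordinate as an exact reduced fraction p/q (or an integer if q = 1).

A = (1199/233, 463/233)

1. A_x = 1199/233  [B, C, A are collinear ∩ DA ⟂ BC]
2. A_y = 463/233  [B, C, A are collinear ∩ DA ⟂ BC]
   → A = (1199/233, 463/233)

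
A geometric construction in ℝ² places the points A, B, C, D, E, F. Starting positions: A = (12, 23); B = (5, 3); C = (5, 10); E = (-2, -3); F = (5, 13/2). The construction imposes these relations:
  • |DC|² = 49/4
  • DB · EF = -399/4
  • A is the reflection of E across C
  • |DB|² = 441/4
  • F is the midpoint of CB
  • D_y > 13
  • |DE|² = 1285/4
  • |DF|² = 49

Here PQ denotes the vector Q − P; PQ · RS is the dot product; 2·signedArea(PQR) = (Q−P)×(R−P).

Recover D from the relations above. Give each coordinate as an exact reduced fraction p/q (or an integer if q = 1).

1. D_x = 5  [line -7·x + -19/2·y + 653/4 = 0 ∩ |DF|² = 49]
2. D_y = 27/2  [line -7·x + -19/2·y + 653/4 = 0 ∩ |DF|² = 49]
   → D = (5, 27/2)

D = (5, 27/2)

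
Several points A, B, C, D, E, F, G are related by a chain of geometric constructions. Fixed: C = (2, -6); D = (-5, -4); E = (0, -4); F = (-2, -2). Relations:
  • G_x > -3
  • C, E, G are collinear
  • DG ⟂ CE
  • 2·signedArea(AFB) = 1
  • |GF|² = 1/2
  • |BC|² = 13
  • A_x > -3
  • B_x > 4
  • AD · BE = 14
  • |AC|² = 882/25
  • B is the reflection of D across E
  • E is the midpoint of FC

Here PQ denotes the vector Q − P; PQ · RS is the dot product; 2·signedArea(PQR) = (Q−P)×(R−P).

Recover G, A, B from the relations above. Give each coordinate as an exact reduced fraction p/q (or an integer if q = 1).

A = (-11/5, -9/5)
B = (5, -4)
G = (-5/2, -3/2)

1. G_x = -5/2  [C, E, G are collinear ∩ DG ⟂ CE]
2. G_y = -3/2  [C, E, G are collinear ∩ DG ⟂ CE]
   → G = (-5/2, -3/2)
3. B_x = 5  [B is the reflection of D across E]
4. B_y = -4  [B is the reflection of D across E]
   → B = (5, -4)
5. A_x = -11/5  [2·signedArea(AFB) = 1 ∩ AD · BE = 14]
6. A_y = -9/5  [2·signedArea(AFB) = 1 ∩ AD · BE = 14]
   → A = (-11/5, -9/5)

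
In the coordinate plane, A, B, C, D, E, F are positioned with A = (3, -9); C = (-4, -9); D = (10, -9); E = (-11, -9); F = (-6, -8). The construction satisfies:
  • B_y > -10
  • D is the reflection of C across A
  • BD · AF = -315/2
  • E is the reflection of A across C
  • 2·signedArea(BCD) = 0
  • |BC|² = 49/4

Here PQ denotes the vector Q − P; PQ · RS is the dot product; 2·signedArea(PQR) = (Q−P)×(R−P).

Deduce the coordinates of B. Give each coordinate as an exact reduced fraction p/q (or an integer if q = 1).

1. B_x = -15/2  [2·signedArea(BCD) = 0 ∩ BD · AF = -315/2]
2. B_y = -9  [2·signedArea(BCD) = 0 ∩ BD · AF = -315/2]
   → B = (-15/2, -9)

B = (-15/2, -9)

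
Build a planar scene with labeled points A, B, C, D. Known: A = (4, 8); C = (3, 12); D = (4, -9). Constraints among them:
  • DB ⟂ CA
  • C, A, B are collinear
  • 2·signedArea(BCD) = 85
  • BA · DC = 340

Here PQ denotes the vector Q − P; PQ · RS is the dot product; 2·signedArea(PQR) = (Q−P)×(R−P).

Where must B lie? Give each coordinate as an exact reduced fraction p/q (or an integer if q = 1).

1. B_x = 8  [C, A, B are collinear ∩ DB ⟂ CA]
2. B_y = -8  [C, A, B are collinear ∩ DB ⟂ CA]
   → B = (8, -8)

B = (8, -8)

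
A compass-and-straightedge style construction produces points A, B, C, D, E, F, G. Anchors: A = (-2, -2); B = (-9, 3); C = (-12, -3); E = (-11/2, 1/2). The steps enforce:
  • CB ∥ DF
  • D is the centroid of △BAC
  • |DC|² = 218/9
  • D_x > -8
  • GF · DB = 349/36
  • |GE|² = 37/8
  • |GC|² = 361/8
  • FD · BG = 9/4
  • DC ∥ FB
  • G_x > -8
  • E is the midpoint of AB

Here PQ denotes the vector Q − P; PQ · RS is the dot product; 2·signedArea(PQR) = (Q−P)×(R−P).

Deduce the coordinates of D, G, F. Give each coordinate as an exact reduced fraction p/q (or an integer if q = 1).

1. D_x = -23/3  [D is the centroid of △BAC]
2. D_y = -2/3  [D is the centroid of △BAC]
   → D = (-23/3, -2/3)
3. F_x = -14/3  [DC ∥ FB ∩ CB ∥ DF]
4. F_y = 16/3  [DC ∥ FB ∩ CB ∥ DF]
   → F = (-14/3, 16/3)
5. G_x = -29/4  [GF · DB = 349/36 ∩ FD · BG = 9/4]
6. G_y = 7/4  [GF · DB = 349/36 ∩ FD · BG = 9/4]
   → G = (-29/4, 7/4)

D = (-23/3, -2/3)
F = (-14/3, 16/3)
G = (-29/4, 7/4)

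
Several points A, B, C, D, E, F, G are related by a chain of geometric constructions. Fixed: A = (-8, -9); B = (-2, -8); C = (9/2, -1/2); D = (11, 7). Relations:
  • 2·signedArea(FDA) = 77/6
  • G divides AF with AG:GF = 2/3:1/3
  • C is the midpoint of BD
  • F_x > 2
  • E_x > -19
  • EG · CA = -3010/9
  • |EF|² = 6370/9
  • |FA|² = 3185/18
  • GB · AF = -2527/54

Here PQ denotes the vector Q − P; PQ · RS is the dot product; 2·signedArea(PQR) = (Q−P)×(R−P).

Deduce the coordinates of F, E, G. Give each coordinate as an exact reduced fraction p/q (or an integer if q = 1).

E = (-37/2, -103/6)
F = (5/2, -5/6)
G = (-1, -32/9)

1. F_x = 5/2  [line 16·x + -19·y + -335/6 = 0 ∩ |FA|² = 3185/18]
2. F_y = -5/6  [line 16·x + -19·y + -335/6 = 0 ∩ |FA|² = 3185/18]
   → F = (5/2, -5/6)
3. G_x = -1  [G divides AF with AG:GF = 2/3:1/3]
4. G_y = -32/9  [G divides AF with AG:GF = 2/3:1/3]
   → G = (-1, -32/9)
5. E_x = -37/2  [line 25/2·x + 17/2·y + 2263/6 = 0 ∩ |EF|² = 6370/9]
6. E_y = -103/6  [line 25/2·x + 17/2·y + 2263/6 = 0 ∩ |EF|² = 6370/9]
   → E = (-37/2, -103/6)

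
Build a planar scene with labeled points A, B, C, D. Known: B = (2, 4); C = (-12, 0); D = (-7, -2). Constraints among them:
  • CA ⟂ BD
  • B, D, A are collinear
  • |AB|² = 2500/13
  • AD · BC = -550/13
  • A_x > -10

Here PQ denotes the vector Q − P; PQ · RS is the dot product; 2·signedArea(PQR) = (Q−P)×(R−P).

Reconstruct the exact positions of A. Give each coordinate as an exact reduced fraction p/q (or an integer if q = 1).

1. A_x = -124/13  [B, D, A are collinear ∩ CA ⟂ BD]
2. A_y = -48/13  [B, D, A are collinear ∩ CA ⟂ BD]
   → A = (-124/13, -48/13)

A = (-124/13, -48/13)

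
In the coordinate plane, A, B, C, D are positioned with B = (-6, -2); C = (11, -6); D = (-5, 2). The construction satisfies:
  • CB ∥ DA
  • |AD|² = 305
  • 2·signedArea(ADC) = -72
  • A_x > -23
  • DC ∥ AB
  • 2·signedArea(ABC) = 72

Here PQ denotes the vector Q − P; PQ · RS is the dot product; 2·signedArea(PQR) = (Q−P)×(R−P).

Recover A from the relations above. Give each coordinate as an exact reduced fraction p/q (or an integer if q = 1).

1. A_x = -22  [DC ∥ AB ∩ CB ∥ DA]
2. A_y = 6  [DC ∥ AB ∩ CB ∥ DA]
   → A = (-22, 6)

A = (-22, 6)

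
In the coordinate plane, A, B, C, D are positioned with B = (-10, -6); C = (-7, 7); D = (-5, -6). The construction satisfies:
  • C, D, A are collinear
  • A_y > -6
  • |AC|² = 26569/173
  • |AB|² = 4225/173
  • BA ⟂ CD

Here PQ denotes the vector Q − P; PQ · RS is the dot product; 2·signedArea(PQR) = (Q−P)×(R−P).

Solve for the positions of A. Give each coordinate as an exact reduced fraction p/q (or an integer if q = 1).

A = (-885/173, -908/173)

1. A_x = -885/173  [C, D, A are collinear ∩ BA ⟂ CD]
2. A_y = -908/173  [C, D, A are collinear ∩ BA ⟂ CD]
   → A = (-885/173, -908/173)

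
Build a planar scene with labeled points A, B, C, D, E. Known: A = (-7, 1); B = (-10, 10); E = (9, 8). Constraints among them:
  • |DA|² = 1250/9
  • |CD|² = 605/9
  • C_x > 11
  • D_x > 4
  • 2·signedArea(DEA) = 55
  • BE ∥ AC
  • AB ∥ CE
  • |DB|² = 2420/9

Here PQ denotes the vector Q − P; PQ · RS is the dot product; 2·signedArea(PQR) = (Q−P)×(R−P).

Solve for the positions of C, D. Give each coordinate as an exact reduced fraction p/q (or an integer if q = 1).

1. C_x = 12  [AB ∥ CE ∩ BE ∥ AC]
2. C_y = -1  [AB ∥ CE ∩ BE ∥ AC]
   → C = (12, -1)
3. D_x = 14/3  [line 7·x + -16·y + 10 = 0 ∩ |DA|² = 1250/9]
4. D_y = 8/3  [line 7·x + -16·y + 10 = 0 ∩ |DA|² = 1250/9]
   → D = (14/3, 8/3)

C = (12, -1)
D = (14/3, 8/3)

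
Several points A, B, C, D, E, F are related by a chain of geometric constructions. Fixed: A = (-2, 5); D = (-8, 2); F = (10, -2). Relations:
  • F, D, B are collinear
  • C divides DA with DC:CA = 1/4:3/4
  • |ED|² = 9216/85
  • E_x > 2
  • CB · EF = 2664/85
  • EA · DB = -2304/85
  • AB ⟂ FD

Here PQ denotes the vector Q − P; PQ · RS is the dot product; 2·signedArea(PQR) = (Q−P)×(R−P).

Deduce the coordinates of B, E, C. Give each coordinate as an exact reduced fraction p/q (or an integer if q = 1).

1. B_x = -248/85  [F, D, B are collinear ∩ AB ⟂ FD]
2. B_y = 74/85  [F, D, B are collinear ∩ AB ⟂ FD]
   → B = (-248/85, 74/85)
3. E_x = 184/85  [line -432/85·x + 96/85·y + 192/17 = 0 ∩ |ED|² = 9216/85]
4. E_y = -22/85  [line -432/85·x + 96/85·y + 192/17 = 0 ∩ |ED|² = 9216/85]
   → E = (184/85, -22/85)
5. C_x = -13/2  [C divides DA with DC:CA = 1/4:3/4]
6. C_y = 11/4  [C divides DA with DC:CA = 1/4:3/4]
   → C = (-13/2, 11/4)

B = (-248/85, 74/85)
C = (-13/2, 11/4)
E = (184/85, -22/85)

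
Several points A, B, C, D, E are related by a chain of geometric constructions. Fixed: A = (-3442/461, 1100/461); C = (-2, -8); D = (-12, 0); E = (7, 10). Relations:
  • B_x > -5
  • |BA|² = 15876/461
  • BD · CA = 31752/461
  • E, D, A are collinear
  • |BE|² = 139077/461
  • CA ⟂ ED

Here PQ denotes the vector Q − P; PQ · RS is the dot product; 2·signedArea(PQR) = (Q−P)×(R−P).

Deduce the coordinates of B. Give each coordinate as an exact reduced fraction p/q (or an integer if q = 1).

B = (-2182/461, -1294/461)

1. B_x = -2182/461  [line 2520/461·x + -4788/461·y + -1512/461 = 0 ∩ |BA|² = 15876/461]
2. B_y = -1294/461  [line 2520/461·x + -4788/461·y + -1512/461 = 0 ∩ |BA|² = 15876/461]
   → B = (-2182/461, -1294/461)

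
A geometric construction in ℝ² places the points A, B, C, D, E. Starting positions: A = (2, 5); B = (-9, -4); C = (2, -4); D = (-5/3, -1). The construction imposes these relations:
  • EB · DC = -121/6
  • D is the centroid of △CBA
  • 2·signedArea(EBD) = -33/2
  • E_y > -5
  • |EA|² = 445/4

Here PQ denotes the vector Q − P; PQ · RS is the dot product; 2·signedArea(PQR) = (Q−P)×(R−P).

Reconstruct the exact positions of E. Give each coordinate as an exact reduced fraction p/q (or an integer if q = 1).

E = (-7/2, -4)

1. E_x = -7/2  [2·signedArea(EBD) = -33/2 ∩ EB · DC = -121/6]
2. E_y = -4  [2·signedArea(EBD) = -33/2 ∩ EB · DC = -121/6]
   → E = (-7/2, -4)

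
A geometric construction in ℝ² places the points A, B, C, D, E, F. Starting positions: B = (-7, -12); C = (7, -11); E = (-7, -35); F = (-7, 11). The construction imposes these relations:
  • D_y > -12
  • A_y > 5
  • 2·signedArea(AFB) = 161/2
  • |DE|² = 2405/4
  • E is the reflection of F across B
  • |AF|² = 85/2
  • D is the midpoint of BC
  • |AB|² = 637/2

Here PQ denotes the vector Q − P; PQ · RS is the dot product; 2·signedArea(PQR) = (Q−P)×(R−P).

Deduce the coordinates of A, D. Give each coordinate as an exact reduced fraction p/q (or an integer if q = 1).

A = (-7/2, 11/2)
D = (0, -23/2)

1. A_x = -7/2  [2·signedArea(AFB) = 161/2]
2. A_y = 11/2  [|AB|² = 637/2]
   → A = (-7/2, 11/2)
3. D_x = 0  [D is the midpoint of BC]
4. D_y = -23/2  [D is the midpoint of BC]
   → D = (0, -23/2)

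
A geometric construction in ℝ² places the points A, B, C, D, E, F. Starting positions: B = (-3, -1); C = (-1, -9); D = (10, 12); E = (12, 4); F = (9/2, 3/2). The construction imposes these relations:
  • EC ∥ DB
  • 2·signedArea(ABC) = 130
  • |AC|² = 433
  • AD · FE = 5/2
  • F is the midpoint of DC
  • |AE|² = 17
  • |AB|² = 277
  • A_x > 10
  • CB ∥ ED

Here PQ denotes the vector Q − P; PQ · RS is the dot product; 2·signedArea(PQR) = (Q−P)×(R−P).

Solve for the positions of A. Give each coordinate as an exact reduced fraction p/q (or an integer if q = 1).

A = (11, 8)

1. A_x = 11  [AD · FE = 5/2 ∩ 2·signedArea(ABC) = 130]
2. A_y = 8  [AD · FE = 5/2 ∩ 2·signedArea(ABC) = 130]
   → A = (11, 8)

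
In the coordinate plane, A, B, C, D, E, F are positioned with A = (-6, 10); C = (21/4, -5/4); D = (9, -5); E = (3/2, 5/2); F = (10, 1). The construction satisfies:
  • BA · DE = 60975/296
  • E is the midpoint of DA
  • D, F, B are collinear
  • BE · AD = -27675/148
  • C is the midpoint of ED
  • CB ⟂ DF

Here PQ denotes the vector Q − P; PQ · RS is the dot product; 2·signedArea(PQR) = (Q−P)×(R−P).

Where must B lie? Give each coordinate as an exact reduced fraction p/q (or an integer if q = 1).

1. B_x = 1407/148  [D, F, B are collinear ∩ CB ⟂ DF]
2. B_y = -145/74  [D, F, B are collinear ∩ CB ⟂ DF]
   → B = (1407/148, -145/74)

B = (1407/148, -145/74)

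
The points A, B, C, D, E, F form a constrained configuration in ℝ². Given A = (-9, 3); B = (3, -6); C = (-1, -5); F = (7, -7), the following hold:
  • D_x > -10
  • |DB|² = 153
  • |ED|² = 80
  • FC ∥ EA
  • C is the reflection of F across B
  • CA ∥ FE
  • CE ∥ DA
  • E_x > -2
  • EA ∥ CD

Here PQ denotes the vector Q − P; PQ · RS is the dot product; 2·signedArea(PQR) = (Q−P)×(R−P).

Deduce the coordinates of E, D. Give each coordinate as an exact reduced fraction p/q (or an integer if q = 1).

D = (-9, -3)
E = (-1, 1)

1. E_x = -1  [FC ∥ EA ∩ CA ∥ FE]
2. E_y = 1  [FC ∥ EA ∩ CA ∥ FE]
   → E = (-1, 1)
3. D_x = -9  [CE ∥ DA ∩ EA ∥ CD]
4. D_y = -3  [CE ∥ DA ∩ EA ∥ CD]
   → D = (-9, -3)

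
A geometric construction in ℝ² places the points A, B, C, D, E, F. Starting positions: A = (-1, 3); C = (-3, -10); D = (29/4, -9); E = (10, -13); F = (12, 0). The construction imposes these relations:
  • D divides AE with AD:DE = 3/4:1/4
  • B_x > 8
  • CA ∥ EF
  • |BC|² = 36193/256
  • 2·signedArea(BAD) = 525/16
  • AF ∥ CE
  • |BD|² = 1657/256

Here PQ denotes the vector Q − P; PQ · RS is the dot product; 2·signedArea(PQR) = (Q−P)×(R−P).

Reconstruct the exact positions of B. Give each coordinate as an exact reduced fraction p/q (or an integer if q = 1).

B = (135/16, -27/4)

1. B_x = 135/16  [line 12·x + 33/4·y + -729/16 = 0 ∩ |BC|² = 36193/256]
2. B_y = -27/4  [line 12·x + 33/4·y + -729/16 = 0 ∩ |BC|² = 36193/256]
   → B = (135/16, -27/4)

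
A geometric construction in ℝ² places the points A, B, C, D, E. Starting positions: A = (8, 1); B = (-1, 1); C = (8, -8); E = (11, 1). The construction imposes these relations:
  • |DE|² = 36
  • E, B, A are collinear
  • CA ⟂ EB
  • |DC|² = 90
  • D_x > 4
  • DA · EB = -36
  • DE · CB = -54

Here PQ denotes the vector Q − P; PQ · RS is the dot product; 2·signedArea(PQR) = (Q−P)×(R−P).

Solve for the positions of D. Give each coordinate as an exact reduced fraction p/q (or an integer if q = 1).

D = (5, 1)

1. D_x = 5  [DA · EB = -36 ∩ DE · CB = -54]
2. D_y = 1  [DA · EB = -36 ∩ DE · CB = -54]
   → D = (5, 1)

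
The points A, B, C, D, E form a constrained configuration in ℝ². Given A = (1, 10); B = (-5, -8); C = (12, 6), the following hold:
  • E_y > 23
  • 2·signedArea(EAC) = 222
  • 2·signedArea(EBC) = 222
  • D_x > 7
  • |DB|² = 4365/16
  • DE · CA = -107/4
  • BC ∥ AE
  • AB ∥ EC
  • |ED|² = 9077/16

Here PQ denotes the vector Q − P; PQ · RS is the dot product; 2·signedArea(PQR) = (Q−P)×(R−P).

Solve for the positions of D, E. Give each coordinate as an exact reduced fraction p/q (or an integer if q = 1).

1. E_x = 18  [AB ∥ EC ∩ BC ∥ AE]
2. E_y = 24  [AB ∥ EC ∩ BC ∥ AE]
   → E = (18, 24)
3. D_x = 31/4  [line 11·x + -4·y + -301/4 = 0 ∩ |DB|² = 4365/16]
4. D_y = 5/2  [line 11·x + -4·y + -301/4 = 0 ∩ |DB|² = 4365/16]
   → D = (31/4, 5/2)

D = (31/4, 5/2)
E = (18, 24)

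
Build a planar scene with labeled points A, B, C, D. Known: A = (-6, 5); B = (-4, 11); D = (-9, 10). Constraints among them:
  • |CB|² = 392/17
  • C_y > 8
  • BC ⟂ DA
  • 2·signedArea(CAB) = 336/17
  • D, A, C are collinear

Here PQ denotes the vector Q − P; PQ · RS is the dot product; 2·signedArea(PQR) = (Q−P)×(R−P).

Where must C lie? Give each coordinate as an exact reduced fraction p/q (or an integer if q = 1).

1. C_x = -138/17  [D, A, C are collinear ∩ BC ⟂ DA]
2. C_y = 145/17  [D, A, C are collinear ∩ BC ⟂ DA]
   → C = (-138/17, 145/17)

C = (-138/17, 145/17)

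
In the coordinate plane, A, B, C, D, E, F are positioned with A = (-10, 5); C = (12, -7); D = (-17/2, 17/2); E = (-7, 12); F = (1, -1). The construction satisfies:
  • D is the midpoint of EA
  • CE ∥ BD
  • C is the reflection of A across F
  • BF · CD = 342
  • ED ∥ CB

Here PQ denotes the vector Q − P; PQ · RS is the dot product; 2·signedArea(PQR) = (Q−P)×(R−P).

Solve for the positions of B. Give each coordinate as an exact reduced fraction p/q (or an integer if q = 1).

B = (21/2, -21/2)

1. B_x = 21/2  [CE ∥ BD ∩ ED ∥ CB]
2. B_y = -21/2  [CE ∥ BD ∩ ED ∥ CB]
   → B = (21/2, -21/2)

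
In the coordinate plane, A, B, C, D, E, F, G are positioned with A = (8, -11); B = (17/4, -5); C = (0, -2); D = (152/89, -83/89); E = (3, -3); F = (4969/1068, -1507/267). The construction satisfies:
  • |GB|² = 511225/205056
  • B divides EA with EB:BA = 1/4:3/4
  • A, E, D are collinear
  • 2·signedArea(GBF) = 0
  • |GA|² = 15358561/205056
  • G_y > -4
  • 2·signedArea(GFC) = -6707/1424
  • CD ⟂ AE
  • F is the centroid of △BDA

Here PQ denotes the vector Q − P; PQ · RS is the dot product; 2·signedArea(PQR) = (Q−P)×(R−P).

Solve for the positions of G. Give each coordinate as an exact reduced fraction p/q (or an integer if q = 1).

G = (14581/4272, -1955/534)

1. G_x = 14581/4272  [2·signedArea(GBF) = 0 ∩ 2·signedArea(GFC) = -6707/1424]
2. G_y = -1955/534  [2·signedArea(GBF) = 0 ∩ 2·signedArea(GFC) = -6707/1424]
   → G = (14581/4272, -1955/534)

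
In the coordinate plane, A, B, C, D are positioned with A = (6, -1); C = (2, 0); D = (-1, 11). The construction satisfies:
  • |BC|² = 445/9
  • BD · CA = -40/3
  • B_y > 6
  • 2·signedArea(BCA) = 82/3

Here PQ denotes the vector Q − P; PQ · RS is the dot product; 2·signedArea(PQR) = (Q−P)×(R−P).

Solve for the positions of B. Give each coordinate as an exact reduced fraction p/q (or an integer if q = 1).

1. B_x = 4/3  [2·signedArea(BCA) = 82/3 ∩ BD · CA = -40/3]
2. B_y = 7  [2·signedArea(BCA) = 82/3 ∩ BD · CA = -40/3]
   → B = (4/3, 7)

B = (4/3, 7)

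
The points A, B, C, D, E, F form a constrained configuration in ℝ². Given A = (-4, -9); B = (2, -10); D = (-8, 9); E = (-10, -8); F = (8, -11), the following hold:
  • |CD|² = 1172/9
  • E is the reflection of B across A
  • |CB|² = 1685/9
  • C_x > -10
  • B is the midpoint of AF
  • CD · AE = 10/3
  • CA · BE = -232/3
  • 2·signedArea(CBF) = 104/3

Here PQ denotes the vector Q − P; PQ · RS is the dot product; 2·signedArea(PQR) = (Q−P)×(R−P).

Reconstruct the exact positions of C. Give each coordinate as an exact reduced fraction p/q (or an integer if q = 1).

C = (-28/3, -7/3)

1. C_x = -28/3  [2·signedArea(CBF) = 104/3 ∩ CA · BE = -232/3]
2. C_y = -7/3  [2·signedArea(CBF) = 104/3 ∩ CA · BE = -232/3]
   → C = (-28/3, -7/3)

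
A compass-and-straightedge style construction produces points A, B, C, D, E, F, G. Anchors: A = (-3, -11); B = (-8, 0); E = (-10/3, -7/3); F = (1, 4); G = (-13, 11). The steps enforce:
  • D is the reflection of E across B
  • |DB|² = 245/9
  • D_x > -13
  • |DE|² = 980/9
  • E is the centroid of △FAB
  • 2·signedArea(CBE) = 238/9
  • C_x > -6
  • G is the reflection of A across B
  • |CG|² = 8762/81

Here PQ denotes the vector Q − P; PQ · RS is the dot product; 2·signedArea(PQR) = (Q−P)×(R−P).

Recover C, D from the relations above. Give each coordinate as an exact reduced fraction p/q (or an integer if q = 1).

C = (-46/9, 38/9)
D = (-38/3, 7/3)

1. C_x = -46/9  [line 7/3·x + 14/3·y + -70/9 = 0 ∩ |CG|² = 8762/81]
2. C_y = 38/9  [line 7/3·x + 14/3·y + -70/9 = 0 ∩ |CG|² = 8762/81]
   → C = (-46/9, 38/9)
3. D_x = -38/3  [D is the reflection of E across B]
4. D_y = 7/3  [D is the reflection of E across B]
   → D = (-38/3, 7/3)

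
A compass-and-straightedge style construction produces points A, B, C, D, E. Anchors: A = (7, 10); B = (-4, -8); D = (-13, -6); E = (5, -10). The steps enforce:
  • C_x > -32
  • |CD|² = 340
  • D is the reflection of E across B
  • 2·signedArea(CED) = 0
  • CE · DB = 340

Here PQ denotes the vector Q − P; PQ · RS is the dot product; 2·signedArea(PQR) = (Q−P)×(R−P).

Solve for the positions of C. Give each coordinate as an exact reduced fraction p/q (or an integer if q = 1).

C = (-31, -2)

1. C_x = -31  [2·signedArea(CED) = 0 ∩ CE · DB = 340]
2. C_y = -2  [2·signedArea(CED) = 0 ∩ CE · DB = 340]
   → C = (-31, -2)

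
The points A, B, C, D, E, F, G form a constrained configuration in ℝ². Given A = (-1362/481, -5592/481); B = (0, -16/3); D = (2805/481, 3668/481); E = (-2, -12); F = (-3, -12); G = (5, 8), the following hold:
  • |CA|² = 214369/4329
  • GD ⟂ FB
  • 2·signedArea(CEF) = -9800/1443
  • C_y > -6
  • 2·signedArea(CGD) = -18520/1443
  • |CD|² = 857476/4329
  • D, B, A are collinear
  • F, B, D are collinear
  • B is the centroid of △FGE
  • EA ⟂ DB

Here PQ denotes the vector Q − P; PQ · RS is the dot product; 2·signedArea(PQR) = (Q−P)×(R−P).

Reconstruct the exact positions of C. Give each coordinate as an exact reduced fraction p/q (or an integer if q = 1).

1. C_x = 27/481  [2·signedArea(CGD) = -18520/1443 ∩ 2·signedArea(CEF) = -9800/1443]
2. C_y = -7516/1443  [2·signedArea(CGD) = -18520/1443 ∩ 2·signedArea(CEF) = -9800/1443]
   → C = (27/481, -7516/1443)

C = (27/481, -7516/1443)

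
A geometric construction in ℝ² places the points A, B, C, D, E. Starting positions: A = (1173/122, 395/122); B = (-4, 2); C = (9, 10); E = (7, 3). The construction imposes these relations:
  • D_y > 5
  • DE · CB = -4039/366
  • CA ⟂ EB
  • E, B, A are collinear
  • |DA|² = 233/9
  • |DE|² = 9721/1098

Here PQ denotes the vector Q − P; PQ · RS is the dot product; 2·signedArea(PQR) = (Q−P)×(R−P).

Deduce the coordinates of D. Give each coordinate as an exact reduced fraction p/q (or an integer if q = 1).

1. D_x = 1783/366  [line 13·x + 8·y + -38051/366 = 0 ∩ |DE|² = 9721/1098]
2. D_y = 1859/366  [line 13·x + 8·y + -38051/366 = 0 ∩ |DE|² = 9721/1098]
   → D = (1783/366, 1859/366)

D = (1783/366, 1859/366)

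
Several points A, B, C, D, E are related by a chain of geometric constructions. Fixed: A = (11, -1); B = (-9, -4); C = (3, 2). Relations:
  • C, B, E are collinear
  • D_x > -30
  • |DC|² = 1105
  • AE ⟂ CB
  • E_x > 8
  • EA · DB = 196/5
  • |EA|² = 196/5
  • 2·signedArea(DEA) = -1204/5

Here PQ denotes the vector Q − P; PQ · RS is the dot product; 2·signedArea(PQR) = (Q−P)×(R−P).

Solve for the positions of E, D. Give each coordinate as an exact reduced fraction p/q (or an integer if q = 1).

D = (-29, -7)
E = (41/5, 23/5)

1. E_x = 41/5  [C, B, E are collinear ∩ AE ⟂ CB]
2. E_y = 23/5  [C, B, E are collinear ∩ AE ⟂ CB]
   → E = (41/5, 23/5)
3. D_x = -29  [2·signedArea(DEA) = -1204/5 ∩ EA · DB = 196/5]
4. D_y = -7  [2·signedArea(DEA) = -1204/5 ∩ EA · DB = 196/5]
   → D = (-29, -7)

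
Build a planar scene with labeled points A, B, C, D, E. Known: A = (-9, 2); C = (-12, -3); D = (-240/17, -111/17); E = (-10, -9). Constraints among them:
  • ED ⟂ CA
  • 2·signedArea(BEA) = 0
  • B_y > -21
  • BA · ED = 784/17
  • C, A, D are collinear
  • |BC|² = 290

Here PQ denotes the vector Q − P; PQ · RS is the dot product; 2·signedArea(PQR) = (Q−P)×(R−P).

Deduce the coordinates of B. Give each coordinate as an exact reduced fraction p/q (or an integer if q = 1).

B = (-11, -20)

1. B_x = -11  [2·signedArea(BEA) = 0 ∩ BA · ED = 784/17]
2. B_y = -20  [2·signedArea(BEA) = 0 ∩ BA · ED = 784/17]
   → B = (-11, -20)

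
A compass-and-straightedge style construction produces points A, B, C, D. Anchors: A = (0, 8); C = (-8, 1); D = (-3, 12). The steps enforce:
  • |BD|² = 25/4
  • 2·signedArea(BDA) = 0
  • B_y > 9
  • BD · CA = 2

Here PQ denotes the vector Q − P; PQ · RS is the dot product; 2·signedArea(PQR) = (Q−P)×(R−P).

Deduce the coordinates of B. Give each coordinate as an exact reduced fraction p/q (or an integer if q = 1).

1. B_x = -3/2  [2·signedArea(BDA) = 0 ∩ BD · CA = 2]
2. B_y = 10  [2·signedArea(BDA) = 0 ∩ BD · CA = 2]
   → B = (-3/2, 10)

B = (-3/2, 10)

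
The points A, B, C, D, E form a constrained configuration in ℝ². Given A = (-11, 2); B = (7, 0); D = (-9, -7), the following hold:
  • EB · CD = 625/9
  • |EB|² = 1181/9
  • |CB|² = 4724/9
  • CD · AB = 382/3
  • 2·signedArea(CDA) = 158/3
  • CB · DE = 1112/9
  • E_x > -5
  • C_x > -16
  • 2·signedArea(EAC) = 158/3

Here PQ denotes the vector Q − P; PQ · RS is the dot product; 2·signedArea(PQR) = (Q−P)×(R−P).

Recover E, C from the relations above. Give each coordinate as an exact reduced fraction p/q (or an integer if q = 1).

C = (-47/3, -10/3)
E = (-13/3, -5/3)

1. C_x = -47/3  [CD · AB = 382/3 ∩ 2·signedArea(CDA) = 158/3]
2. C_y = -10/3  [CD · AB = 382/3 ∩ 2·signedArea(CDA) = 158/3]
   → C = (-47/3, -10/3)
3. E_x = -13/3  [2·signedArea(EAC) = 158/3 ∩ CB · DE = 1112/9]
4. E_y = -5/3  [2·signedArea(EAC) = 158/3 ∩ CB · DE = 1112/9]
   → E = (-13/3, -5/3)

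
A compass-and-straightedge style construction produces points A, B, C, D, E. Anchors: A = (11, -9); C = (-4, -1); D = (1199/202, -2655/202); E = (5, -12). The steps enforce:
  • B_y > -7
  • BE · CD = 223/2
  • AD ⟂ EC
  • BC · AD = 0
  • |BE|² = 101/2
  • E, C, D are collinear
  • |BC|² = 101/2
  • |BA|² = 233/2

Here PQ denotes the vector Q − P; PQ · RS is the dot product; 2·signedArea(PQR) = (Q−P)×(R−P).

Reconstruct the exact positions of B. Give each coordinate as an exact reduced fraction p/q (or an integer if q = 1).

1. B_x = 1/2  [BC · AD = 0 ∩ BE · CD = 223/2]
2. B_y = -13/2  [BC · AD = 0 ∩ BE · CD = 223/2]
   → B = (1/2, -13/2)

B = (1/2, -13/2)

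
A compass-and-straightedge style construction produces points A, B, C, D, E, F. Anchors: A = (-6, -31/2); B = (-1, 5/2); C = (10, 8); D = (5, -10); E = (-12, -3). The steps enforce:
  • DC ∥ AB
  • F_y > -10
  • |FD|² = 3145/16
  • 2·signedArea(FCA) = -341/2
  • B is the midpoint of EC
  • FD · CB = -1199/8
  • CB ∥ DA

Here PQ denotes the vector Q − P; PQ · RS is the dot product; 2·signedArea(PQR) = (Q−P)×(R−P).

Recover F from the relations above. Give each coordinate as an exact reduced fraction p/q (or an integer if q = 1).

1. F_x = -9  [2·signedArea(FCA) = -341/2 ∩ FD · CB = -1199/8]
2. F_y = -37/4  [2·signedArea(FCA) = -341/2 ∩ FD · CB = -1199/8]
   → F = (-9, -37/4)

F = (-9, -37/4)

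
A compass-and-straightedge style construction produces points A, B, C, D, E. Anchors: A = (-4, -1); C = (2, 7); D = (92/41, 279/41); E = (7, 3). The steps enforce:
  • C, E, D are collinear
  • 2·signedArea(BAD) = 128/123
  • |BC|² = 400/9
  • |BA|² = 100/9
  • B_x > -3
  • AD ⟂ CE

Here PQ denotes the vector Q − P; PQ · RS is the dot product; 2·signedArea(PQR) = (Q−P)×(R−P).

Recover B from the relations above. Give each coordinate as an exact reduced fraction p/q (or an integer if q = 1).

B = (-2, 5/3)

1. B_x = -2  [line -320/41·x + 256/41·y + -3200/123 = 0 ∩ |BA|² = 100/9]
2. B_y = 5/3  [line -320/41·x + 256/41·y + -3200/123 = 0 ∩ |BA|² = 100/9]
   → B = (-2, 5/3)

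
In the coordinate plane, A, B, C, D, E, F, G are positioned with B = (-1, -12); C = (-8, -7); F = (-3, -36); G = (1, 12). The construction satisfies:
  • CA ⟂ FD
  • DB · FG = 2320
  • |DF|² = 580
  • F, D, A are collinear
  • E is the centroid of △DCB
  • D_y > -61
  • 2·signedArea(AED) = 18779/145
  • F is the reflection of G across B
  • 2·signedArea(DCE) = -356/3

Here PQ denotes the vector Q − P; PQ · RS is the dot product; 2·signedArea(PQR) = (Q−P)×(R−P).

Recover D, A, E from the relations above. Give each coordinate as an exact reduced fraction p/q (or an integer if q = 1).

1. D_x = -5  [line -4·x + -48·y + -2900 = 0 ∩ |DF|² = 580]
2. D_y = -60  [line -4·x + -48·y + -2900 = 0 ∩ |DF|² = 580]
   → D = (-5, -60)
3. A_x = -92/145  [F, D, A are collinear ∩ CA ⟂ FD]
4. A_y = -1104/145  [F, D, A are collinear ∩ CA ⟂ FD]
   → A = (-92/145, -1104/145)
5. E_x = -14/3  [E is the centroid of △DCB]
6. E_y = -79/3  [E is the centroid of △DCB]
   → E = (-14/3, -79/3)

A = (-92/145, -1104/145)
D = (-5, -60)
E = (-14/3, -79/3)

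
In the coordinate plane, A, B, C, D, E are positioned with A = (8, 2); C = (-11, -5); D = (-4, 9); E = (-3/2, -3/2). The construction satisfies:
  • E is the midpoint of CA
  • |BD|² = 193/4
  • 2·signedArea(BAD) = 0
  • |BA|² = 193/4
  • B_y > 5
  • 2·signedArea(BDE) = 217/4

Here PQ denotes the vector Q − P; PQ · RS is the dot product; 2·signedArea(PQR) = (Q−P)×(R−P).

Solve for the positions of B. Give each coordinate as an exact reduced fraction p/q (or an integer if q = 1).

B = (2, 11/2)

1. B_x = 2  [2·signedArea(BAD) = 0 ∩ 2·signedArea(BDE) = 217/4]
2. B_y = 11/2  [2·signedArea(BAD) = 0 ∩ 2·signedArea(BDE) = 217/4]
   → B = (2, 11/2)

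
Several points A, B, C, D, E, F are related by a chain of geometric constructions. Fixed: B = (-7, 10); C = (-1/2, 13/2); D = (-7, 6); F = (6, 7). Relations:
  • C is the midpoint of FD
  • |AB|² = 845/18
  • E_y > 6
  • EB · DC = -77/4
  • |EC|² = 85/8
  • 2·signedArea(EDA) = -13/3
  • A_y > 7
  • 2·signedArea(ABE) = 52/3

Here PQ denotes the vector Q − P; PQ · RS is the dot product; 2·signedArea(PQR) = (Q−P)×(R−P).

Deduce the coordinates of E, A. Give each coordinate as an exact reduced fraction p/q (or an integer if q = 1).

A = (-1/2, 47/6)
E = (-15/4, 25/4)

1. E_x = -15/4  [line -13/2·x + -1/2·y + -85/4 = 0 ∩ |EC|² = 85/8]
2. E_y = 25/4  [line -13/2·x + -1/2·y + -85/4 = 0 ∩ |EC|² = 85/8]
   → E = (-15/4, 25/4)
3. A_x = -1/2  [2·signedArea(ABE) = 52/3 ∩ 2·signedArea(EDA) = -13/3]
4. A_y = 47/6  [2·signedArea(ABE) = 52/3 ∩ 2·signedArea(EDA) = -13/3]
   → A = (-1/2, 47/6)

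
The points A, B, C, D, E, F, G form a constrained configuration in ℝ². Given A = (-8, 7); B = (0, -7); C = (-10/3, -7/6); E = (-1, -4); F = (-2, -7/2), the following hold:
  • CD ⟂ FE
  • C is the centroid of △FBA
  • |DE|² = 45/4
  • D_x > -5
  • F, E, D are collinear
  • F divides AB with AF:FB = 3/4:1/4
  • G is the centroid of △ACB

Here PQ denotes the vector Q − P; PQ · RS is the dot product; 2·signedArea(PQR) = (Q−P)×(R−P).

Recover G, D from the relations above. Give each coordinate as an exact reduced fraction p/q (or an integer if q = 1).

1. G_x = -34/9  [G is the centroid of △ACB]
2. G_y = -7/18  [G is the centroid of △ACB]
   → G = (-34/9, -7/18)
3. D_x = -4  [F, E, D are collinear ∩ CD ⟂ FE]
4. D_y = -5/2  [F, E, D are collinear ∩ CD ⟂ FE]
   → D = (-4, -5/2)

D = (-4, -5/2)
G = (-34/9, -7/18)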